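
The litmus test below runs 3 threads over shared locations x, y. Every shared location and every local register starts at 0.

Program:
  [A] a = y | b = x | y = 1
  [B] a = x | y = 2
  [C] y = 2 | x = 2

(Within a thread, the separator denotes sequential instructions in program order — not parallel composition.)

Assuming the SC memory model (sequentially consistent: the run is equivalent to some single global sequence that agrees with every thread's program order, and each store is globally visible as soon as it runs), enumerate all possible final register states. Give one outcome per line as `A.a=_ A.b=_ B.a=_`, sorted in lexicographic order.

outcome vector order: (A.a,A.b,B.a)
|SC outcomes| = 8

A.a=0 A.b=0 B.a=0
A.a=0 A.b=0 B.a=2
A.a=0 A.b=2 B.a=0
A.a=0 A.b=2 B.a=2
A.a=2 A.b=0 B.a=0
A.a=2 A.b=0 B.a=2
A.a=2 A.b=2 B.a=0
A.a=2 A.b=2 B.a=2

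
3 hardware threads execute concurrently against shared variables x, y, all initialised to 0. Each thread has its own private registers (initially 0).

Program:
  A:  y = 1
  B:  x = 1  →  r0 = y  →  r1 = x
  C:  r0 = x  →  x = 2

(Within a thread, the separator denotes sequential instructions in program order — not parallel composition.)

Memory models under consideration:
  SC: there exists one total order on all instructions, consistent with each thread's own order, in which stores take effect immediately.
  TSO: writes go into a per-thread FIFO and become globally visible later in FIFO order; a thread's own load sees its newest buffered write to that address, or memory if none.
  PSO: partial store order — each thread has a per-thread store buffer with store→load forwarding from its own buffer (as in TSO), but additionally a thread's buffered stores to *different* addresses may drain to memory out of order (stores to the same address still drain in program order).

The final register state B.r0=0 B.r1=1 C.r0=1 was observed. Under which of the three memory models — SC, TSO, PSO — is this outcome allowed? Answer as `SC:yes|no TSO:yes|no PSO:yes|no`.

outcome vector order: (B.r0,B.r1,C.r0)
SC: 8 outcomes — {0/1/0, 0/1/1, 0/2/0, 0/2/1, 1/1/0, 1/1/1, 1/2/0, 1/2/1}
TSO: 8 outcomes — {0/1/0, 0/1/1, 0/2/0, 0/2/1, 1/1/0, 1/1/1, 1/2/0, 1/2/1}
PSO: 8 outcomes — {0/1/0, 0/1/1, 0/2/0, 0/2/1, 1/1/0, 1/1/1, 1/2/0, 1/2/1}
target 0/1/1 ∈ {SC,TSO,PSO}

SC:yes TSO:yes PSO:yes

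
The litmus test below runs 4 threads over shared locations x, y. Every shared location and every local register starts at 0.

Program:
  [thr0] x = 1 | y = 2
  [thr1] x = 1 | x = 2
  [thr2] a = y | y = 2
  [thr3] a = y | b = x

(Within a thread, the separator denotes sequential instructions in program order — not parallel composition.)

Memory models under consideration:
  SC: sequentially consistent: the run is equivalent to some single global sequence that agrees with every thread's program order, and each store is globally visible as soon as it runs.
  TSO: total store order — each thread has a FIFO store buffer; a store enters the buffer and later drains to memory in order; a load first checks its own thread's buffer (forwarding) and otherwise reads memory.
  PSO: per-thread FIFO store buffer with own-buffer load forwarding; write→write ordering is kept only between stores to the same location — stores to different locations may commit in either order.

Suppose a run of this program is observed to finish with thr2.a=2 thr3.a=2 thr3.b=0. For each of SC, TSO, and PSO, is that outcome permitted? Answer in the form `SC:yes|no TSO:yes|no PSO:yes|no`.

SC:no TSO:no PSO:yes

outcome vector order: (thr2.a,thr3.a,thr3.b)
SC (11): (0,0,0); (0,0,1); (0,0,2); (0,2,0); (0,2,1); (0,2,2); (2,0,0); (2,0,1); (2,0,2); (2,2,1); (2,2,2)
TSO (11): (0,0,0); (0,0,1); (0,0,2); (0,2,0); (0,2,1); (0,2,2); (2,0,0); (2,0,1); (2,0,2); (2,2,1); (2,2,2)
PSO (12): (0,0,0); (0,0,1); (0,0,2); (0,2,0); (0,2,1); (0,2,2); (2,0,0); (2,0,1); (2,0,2); (2,2,0); (2,2,1); (2,2,2)
target (2,2,0) ∈ {PSO}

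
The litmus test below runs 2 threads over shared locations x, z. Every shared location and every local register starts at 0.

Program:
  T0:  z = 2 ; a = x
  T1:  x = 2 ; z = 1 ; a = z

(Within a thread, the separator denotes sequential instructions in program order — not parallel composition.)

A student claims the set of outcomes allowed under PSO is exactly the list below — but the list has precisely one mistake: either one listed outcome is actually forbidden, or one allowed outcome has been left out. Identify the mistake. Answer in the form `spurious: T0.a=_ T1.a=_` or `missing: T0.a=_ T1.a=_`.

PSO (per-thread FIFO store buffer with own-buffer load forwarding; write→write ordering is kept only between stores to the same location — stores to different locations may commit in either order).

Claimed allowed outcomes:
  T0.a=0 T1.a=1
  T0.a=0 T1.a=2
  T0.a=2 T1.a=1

outcome vector order: (T0.a,T1.a)
[PSO] allowed = {0/1 0/2 2/1 2/2}
PSO∖claimed = {2/2}

missing: T0.a=2 T1.a=2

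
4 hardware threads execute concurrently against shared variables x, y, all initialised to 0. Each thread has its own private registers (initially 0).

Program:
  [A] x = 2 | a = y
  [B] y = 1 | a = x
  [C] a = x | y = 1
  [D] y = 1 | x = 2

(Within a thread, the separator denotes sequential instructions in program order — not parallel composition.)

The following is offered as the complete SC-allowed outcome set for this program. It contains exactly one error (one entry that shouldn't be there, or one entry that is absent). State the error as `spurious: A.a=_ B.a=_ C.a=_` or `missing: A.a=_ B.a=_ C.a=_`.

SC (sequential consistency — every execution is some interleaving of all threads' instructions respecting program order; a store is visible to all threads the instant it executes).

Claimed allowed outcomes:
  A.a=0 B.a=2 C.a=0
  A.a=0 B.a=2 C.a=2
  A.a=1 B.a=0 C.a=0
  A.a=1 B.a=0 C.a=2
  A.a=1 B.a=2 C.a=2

missing: A.a=1 B.a=2 C.a=0

outcome vector order: (A.a,B.a,C.a)
SC: 6 outcomes — {(0,2,0), (0,2,2), (1,0,0), (1,0,2), (1,2,0), (1,2,2)}
SC∖claimed = {(1,2,0)}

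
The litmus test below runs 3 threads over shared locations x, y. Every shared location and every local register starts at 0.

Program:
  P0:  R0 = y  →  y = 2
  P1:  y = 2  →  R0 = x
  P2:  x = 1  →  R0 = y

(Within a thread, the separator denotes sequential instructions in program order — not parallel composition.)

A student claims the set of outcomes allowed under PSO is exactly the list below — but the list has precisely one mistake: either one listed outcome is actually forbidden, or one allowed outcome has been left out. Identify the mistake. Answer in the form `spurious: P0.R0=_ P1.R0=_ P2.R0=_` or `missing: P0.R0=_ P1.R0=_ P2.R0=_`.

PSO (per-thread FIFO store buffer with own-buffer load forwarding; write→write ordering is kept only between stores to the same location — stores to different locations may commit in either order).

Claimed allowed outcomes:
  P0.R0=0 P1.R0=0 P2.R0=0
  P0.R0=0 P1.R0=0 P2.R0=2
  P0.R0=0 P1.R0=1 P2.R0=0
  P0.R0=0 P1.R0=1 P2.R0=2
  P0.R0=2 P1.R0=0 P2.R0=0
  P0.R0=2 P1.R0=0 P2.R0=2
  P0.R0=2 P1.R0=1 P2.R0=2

missing: P0.R0=2 P1.R0=1 P2.R0=0

outcome vector order: (P0.R0,P1.R0,P2.R0)
under PSO → 000, 002, 010, 012, 200, 202, 210, 212
PSO∖claimed = {210}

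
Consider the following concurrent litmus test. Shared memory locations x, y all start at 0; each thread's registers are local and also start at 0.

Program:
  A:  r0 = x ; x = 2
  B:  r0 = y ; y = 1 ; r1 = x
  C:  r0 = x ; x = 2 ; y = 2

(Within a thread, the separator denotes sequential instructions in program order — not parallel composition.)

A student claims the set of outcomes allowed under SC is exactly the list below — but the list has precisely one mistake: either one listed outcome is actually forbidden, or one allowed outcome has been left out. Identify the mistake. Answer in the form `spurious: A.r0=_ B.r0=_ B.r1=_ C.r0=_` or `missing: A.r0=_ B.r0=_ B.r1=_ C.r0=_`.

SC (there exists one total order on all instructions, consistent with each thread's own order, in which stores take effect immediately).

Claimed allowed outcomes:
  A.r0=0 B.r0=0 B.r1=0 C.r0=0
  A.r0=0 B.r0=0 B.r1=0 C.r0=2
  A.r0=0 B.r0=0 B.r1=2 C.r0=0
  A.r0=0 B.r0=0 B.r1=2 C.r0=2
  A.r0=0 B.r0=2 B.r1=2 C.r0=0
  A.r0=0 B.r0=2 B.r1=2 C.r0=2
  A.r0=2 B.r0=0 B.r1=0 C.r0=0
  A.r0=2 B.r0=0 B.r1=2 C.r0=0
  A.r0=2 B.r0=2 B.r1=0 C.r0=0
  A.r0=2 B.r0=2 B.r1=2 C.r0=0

spurious: A.r0=2 B.r0=2 B.r1=0 C.r0=0

outcome vector order: (A.r0,B.r0,B.r1,C.r0)
under SC → <0 0 0 0>; <0 0 0 2>; <0 0 2 0>; <0 0 2 2>; <0 2 2 0>; <0 2 2 2>; <2 0 0 0>; <2 0 2 0>; <2 2 2 0>
claimed∖SC = {<2 2 0 0>}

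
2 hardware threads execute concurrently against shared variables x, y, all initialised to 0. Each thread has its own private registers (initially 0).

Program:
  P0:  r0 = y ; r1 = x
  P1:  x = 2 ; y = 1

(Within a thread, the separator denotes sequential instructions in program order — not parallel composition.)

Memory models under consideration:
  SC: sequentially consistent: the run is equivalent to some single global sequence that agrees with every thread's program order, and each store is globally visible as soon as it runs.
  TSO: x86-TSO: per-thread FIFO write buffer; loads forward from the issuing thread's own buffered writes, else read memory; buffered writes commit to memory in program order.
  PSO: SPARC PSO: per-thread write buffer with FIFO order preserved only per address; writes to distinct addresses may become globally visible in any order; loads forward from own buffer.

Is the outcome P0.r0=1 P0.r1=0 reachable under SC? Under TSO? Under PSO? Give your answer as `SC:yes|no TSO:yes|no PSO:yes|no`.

SC:no TSO:no PSO:yes

outcome vector order: (P0.r0,P0.r1)
SC: 3 outcomes — {<0 0>, <0 2>, <1 2>}
TSO: 3 outcomes — {<0 0>, <0 2>, <1 2>}
PSO: 4 outcomes — {<0 0>, <0 2>, <1 0>, <1 2>}
target <1 0> ∈ {PSO}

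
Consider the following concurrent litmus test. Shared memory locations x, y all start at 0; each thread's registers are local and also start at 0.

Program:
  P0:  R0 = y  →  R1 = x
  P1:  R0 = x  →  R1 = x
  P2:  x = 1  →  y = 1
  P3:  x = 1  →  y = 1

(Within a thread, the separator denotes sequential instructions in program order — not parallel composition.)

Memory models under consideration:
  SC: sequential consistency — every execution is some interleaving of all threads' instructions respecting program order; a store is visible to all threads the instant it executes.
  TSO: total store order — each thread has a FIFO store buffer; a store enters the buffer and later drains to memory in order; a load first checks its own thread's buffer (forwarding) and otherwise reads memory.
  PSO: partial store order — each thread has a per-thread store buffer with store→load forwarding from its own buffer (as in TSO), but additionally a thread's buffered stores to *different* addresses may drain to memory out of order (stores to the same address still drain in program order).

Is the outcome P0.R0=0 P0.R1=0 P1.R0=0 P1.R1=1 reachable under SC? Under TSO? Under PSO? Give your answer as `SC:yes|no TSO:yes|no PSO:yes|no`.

outcome vector order: (P0.R0,P0.R1,P1.R0,P1.R1)
under SC → (0,0,0,0) (0,0,0,1) (0,0,1,1) (0,1,0,0) (0,1,0,1) (0,1,1,1) (1,1,0,0) (1,1,0,1) (1,1,1,1)
under TSO → (0,0,0,0) (0,0,0,1) (0,0,1,1) (0,1,0,0) (0,1,0,1) (0,1,1,1) (1,1,0,0) (1,1,0,1) (1,1,1,1)
under PSO → (0,0,0,0) (0,0,0,1) (0,0,1,1) (0,1,0,0) (0,1,0,1) (0,1,1,1) (1,0,0,0) (1,0,0,1) (1,0,1,1) (1,1,0,0) (1,1,0,1) (1,1,1,1)
target (0,0,0,1) ∈ {SC,TSO,PSO}

SC:yes TSO:yes PSO:yes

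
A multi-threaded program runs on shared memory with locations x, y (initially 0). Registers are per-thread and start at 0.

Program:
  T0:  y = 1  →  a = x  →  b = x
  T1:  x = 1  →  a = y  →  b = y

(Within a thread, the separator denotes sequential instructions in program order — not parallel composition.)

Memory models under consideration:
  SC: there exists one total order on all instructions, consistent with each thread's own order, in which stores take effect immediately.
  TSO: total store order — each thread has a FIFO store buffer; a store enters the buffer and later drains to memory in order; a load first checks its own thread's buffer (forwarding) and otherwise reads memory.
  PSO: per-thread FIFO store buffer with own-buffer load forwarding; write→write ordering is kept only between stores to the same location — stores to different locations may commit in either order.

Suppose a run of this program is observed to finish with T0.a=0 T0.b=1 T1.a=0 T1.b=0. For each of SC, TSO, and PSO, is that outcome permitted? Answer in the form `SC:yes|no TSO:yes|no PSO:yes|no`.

SC:no TSO:yes PSO:yes

outcome vector order: (T0.a,T0.b,T1.a,T1.b)
SC (5): <0 0 1 1>; <0 1 1 1>; <1 1 0 0>; <1 1 0 1>; <1 1 1 1>
TSO (9): <0 0 0 0>; <0 0 0 1>; <0 0 1 1>; <0 1 0 0>; <0 1 0 1>; <0 1 1 1>; <1 1 0 0>; <1 1 0 1>; <1 1 1 1>
PSO (9): <0 0 0 0>; <0 0 0 1>; <0 0 1 1>; <0 1 0 0>; <0 1 0 1>; <0 1 1 1>; <1 1 0 0>; <1 1 0 1>; <1 1 1 1>
target <0 1 0 0> ∈ {TSO,PSO}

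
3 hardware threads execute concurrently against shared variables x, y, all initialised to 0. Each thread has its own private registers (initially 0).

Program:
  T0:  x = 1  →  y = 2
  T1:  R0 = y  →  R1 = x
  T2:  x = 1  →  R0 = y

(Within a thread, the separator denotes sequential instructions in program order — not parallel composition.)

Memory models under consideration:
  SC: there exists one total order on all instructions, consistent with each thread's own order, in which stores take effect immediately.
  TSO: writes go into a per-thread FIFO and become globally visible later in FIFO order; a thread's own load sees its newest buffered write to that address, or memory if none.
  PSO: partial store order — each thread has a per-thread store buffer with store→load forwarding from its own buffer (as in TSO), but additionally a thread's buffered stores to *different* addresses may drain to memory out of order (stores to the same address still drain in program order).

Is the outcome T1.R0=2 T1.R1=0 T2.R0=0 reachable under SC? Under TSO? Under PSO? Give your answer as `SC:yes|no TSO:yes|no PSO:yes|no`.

outcome vector order: (T1.R0,T1.R1,T2.R0)
under SC → (0,0,0); (0,0,2); (0,1,0); (0,1,2); (2,1,0); (2,1,2)
under TSO → (0,0,0); (0,0,2); (0,1,0); (0,1,2); (2,1,0); (2,1,2)
under PSO → (0,0,0); (0,0,2); (0,1,0); (0,1,2); (2,0,0); (2,0,2); (2,1,0); (2,1,2)
target (2,0,0) ∈ {PSO}

SC:no TSO:no PSO:yes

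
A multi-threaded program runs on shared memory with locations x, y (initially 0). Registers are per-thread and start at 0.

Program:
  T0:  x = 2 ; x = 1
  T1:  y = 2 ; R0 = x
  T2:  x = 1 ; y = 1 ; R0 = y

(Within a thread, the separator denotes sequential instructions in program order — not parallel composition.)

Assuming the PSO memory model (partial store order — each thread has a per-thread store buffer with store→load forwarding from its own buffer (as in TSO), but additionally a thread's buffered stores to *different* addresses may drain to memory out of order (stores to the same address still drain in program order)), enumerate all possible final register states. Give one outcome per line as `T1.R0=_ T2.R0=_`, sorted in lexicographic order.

T1.R0=0 T2.R0=1
T1.R0=0 T2.R0=2
T1.R0=1 T2.R0=1
T1.R0=1 T2.R0=2
T1.R0=2 T2.R0=1
T1.R0=2 T2.R0=2

outcome vector order: (T1.R0,T2.R0)
|PSO outcomes| = 6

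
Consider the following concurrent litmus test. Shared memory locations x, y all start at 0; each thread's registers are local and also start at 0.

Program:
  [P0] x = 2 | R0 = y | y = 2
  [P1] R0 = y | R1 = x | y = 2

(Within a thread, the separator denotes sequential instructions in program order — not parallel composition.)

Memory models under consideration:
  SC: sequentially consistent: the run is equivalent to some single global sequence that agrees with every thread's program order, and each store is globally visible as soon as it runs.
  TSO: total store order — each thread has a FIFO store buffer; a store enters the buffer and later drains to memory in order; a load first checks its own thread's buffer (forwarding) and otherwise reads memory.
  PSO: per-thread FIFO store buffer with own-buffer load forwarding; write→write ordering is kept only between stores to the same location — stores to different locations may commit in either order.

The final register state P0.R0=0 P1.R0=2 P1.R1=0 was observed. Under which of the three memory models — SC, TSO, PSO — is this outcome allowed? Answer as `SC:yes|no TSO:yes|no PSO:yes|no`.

SC:no TSO:no PSO:yes

outcome vector order: (P0.R0,P1.R0,P1.R1)
[SC] allowed = {(0,0,0); (0,0,2); (0,2,2); (2,0,0); (2,0,2)}
[TSO] allowed = {(0,0,0); (0,0,2); (0,2,2); (2,0,0); (2,0,2)}
[PSO] allowed = {(0,0,0); (0,0,2); (0,2,0); (0,2,2); (2,0,0); (2,0,2)}
target (0,2,0) ∈ {PSO}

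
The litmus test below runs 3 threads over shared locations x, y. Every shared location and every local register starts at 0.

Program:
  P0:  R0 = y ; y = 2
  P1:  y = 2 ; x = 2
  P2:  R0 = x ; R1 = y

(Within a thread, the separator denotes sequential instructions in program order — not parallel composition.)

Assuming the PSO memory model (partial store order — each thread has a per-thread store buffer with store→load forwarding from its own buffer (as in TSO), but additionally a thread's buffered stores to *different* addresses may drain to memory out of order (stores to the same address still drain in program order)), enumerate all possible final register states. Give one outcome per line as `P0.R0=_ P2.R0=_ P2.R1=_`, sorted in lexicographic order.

outcome vector order: (P0.R0,P2.R0,P2.R1)
|PSO outcomes| = 8

P0.R0=0 P2.R0=0 P2.R1=0
P0.R0=0 P2.R0=0 P2.R1=2
P0.R0=0 P2.R0=2 P2.R1=0
P0.R0=0 P2.R0=2 P2.R1=2
P0.R0=2 P2.R0=0 P2.R1=0
P0.R0=2 P2.R0=0 P2.R1=2
P0.R0=2 P2.R0=2 P2.R1=0
P0.R0=2 P2.R0=2 P2.R1=2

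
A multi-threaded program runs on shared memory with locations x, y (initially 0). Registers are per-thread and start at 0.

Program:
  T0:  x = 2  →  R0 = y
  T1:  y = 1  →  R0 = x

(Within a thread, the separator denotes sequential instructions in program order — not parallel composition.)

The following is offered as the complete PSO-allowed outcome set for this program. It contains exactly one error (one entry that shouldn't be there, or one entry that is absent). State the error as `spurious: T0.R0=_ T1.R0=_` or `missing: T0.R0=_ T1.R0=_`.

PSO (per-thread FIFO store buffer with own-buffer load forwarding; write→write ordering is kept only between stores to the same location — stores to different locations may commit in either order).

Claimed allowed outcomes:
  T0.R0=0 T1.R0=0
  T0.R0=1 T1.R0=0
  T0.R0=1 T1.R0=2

outcome vector order: (T0.R0,T1.R0)
PSO: 4 outcomes — {0/0; 0/2; 1/0; 1/2}
PSO∖claimed = {0/2}

missing: T0.R0=0 T1.R0=2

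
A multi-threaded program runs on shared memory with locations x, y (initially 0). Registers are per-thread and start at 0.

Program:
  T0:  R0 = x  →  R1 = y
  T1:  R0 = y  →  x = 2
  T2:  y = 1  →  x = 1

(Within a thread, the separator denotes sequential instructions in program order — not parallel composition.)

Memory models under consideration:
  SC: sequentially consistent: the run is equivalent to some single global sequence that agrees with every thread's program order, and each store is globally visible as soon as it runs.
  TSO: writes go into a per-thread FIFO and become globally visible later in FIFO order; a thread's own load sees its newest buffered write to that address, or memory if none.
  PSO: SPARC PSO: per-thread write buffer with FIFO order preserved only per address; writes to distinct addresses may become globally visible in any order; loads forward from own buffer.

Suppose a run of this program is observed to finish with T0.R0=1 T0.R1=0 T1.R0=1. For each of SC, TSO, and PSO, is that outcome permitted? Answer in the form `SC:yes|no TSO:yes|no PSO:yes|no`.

SC:no TSO:no PSO:yes

outcome vector order: (T0.R0,T0.R1,T1.R0)
[SC] allowed = {000 001 010 011 110 111 200 210 211}
[TSO] allowed = {000 001 010 011 110 111 200 210 211}
[PSO] allowed = {000 001 010 011 100 101 110 111 200 210 211}
target 101 ∈ {PSO}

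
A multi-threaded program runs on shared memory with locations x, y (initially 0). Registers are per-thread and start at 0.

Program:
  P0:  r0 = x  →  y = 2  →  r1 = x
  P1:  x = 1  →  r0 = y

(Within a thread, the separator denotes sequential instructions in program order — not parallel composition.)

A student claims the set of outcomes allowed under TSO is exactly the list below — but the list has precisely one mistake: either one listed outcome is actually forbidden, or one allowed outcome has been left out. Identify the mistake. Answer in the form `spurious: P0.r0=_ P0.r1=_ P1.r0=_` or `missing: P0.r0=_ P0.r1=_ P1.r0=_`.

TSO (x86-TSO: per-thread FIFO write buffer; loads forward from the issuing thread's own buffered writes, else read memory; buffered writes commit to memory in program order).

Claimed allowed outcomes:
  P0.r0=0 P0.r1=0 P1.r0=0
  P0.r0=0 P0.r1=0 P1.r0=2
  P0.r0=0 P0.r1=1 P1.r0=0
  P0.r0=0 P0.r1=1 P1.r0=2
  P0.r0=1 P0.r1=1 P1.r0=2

missing: P0.r0=1 P0.r1=1 P1.r0=0

outcome vector order: (P0.r0,P0.r1,P1.r0)
under TSO → (0,0,0), (0,0,2), (0,1,0), (0,1,2), (1,1,0), (1,1,2)
TSO∖claimed = {(1,1,0)}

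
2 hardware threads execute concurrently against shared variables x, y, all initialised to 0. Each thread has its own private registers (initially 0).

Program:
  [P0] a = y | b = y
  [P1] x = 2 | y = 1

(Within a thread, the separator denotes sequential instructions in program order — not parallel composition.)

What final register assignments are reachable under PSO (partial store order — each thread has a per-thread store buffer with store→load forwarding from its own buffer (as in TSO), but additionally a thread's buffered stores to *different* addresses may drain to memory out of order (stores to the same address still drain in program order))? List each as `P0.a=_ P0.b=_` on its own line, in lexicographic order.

outcome vector order: (P0.a,P0.b)
|PSO outcomes| = 3

P0.a=0 P0.b=0
P0.a=0 P0.b=1
P0.a=1 P0.b=1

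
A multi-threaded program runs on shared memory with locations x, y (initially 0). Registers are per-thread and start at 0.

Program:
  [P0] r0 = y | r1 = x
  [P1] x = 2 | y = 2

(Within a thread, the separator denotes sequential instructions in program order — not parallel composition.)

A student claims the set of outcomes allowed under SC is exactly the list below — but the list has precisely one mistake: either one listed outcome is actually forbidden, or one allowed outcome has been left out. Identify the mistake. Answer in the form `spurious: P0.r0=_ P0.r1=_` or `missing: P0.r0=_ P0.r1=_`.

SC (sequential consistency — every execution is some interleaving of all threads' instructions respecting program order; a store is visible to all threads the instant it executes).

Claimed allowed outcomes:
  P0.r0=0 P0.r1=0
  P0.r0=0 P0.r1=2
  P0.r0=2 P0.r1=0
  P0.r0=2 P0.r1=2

outcome vector order: (P0.r0,P0.r1)
under SC → (0,0), (0,2), (2,2)
claimed∖SC = {(2,0)}

spurious: P0.r0=2 P0.r1=0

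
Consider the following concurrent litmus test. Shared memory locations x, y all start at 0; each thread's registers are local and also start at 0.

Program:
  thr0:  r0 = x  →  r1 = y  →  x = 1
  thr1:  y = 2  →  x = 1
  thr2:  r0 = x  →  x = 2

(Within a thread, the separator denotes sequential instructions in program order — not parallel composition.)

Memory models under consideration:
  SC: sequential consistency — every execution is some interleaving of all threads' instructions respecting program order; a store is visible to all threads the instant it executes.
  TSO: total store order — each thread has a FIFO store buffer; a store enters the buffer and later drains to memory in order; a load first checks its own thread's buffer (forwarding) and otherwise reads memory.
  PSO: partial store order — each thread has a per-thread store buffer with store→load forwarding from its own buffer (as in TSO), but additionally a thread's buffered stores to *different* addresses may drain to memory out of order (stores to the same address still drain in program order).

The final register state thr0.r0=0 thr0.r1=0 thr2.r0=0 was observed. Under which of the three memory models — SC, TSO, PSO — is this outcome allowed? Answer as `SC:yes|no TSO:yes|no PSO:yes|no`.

SC:yes TSO:yes PSO:yes

outcome vector order: (thr0.r0,thr0.r1,thr2.r0)
SC: 9 outcomes — {(0,0,0) (0,0,1) (0,2,0) (0,2,1) (1,2,0) (1,2,1) (2,0,0) (2,2,0) (2,2,1)}
TSO: 9 outcomes — {(0,0,0) (0,0,1) (0,2,0) (0,2,1) (1,2,0) (1,2,1) (2,0,0) (2,2,0) (2,2,1)}
PSO: 12 outcomes — {(0,0,0) (0,0,1) (0,2,0) (0,2,1) (1,0,0) (1,0,1) (1,2,0) (1,2,1) (2,0,0) (2,0,1) (2,2,0) (2,2,1)}
target (0,0,0) ∈ {SC,TSO,PSO}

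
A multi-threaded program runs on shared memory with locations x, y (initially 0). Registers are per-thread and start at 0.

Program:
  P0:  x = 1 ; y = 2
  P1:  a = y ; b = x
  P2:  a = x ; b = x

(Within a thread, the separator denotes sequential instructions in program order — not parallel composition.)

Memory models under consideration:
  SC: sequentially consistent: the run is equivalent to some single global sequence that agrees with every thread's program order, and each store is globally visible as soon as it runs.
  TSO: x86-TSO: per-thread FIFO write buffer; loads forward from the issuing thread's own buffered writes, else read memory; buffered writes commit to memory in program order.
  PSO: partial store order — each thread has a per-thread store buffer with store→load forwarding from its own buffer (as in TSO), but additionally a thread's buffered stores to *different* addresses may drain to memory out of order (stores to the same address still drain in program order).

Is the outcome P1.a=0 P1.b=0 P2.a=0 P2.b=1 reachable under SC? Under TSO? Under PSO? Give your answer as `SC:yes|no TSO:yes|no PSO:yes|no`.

outcome vector order: (P1.a,P1.b,P2.a,P2.b)
under SC → <0 0 0 0>; <0 0 0 1>; <0 0 1 1>; <0 1 0 0>; <0 1 0 1>; <0 1 1 1>; <2 1 0 0>; <2 1 0 1>; <2 1 1 1>
under TSO → <0 0 0 0>; <0 0 0 1>; <0 0 1 1>; <0 1 0 0>; <0 1 0 1>; <0 1 1 1>; <2 1 0 0>; <2 1 0 1>; <2 1 1 1>
under PSO → <0 0 0 0>; <0 0 0 1>; <0 0 1 1>; <0 1 0 0>; <0 1 0 1>; <0 1 1 1>; <2 0 0 0>; <2 0 0 1>; <2 0 1 1>; <2 1 0 0>; <2 1 0 1>; <2 1 1 1>
target <0 0 0 1> ∈ {SC,TSO,PSO}

SC:yes TSO:yes PSO:yes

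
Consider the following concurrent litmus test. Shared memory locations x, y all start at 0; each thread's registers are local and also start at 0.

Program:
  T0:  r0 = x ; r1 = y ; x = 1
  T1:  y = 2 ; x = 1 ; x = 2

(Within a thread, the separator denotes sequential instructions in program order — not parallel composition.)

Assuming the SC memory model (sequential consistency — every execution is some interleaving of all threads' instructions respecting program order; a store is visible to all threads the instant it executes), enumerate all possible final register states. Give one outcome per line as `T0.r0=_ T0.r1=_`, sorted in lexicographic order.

T0.r0=0 T0.r1=0
T0.r0=0 T0.r1=2
T0.r0=1 T0.r1=2
T0.r0=2 T0.r1=2

outcome vector order: (T0.r0,T0.r1)
|SC outcomes| = 4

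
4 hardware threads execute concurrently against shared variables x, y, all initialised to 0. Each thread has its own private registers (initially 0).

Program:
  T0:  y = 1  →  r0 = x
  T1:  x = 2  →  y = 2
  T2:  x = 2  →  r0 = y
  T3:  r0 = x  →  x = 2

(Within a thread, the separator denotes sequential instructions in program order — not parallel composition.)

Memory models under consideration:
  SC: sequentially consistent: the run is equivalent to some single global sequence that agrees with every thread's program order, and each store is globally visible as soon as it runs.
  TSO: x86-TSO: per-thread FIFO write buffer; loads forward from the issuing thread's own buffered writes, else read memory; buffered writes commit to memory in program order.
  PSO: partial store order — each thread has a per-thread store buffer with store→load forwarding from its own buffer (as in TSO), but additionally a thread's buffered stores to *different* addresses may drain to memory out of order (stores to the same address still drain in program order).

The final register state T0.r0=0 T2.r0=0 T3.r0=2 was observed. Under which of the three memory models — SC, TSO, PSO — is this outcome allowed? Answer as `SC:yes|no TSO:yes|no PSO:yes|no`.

SC:no TSO:yes PSO:yes

outcome vector order: (T0.r0,T2.r0,T3.r0)
SC (10): 010; 012; 020; 022; 200; 202; 210; 212; 220; 222
TSO (12): 000; 002; 010; 012; 020; 022; 200; 202; 210; 212; 220; 222
PSO (12): 000; 002; 010; 012; 020; 022; 200; 202; 210; 212; 220; 222
target 002 ∈ {TSO,PSO}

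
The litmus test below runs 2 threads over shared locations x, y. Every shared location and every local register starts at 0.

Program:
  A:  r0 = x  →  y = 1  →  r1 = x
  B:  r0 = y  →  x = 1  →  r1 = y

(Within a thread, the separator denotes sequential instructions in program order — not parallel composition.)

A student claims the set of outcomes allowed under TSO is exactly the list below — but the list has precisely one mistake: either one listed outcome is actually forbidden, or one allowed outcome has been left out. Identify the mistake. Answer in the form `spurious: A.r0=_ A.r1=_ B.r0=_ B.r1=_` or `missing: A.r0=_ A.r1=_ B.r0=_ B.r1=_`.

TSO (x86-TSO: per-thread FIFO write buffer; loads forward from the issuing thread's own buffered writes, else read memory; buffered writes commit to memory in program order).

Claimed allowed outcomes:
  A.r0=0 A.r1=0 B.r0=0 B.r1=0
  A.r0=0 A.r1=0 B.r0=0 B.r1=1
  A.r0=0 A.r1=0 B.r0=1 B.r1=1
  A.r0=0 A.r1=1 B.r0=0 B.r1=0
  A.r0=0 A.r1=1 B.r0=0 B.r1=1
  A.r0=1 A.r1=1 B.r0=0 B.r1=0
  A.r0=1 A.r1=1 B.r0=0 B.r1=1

missing: A.r0=0 A.r1=1 B.r0=1 B.r1=1

outcome vector order: (A.r0,A.r1,B.r0,B.r1)
TSO: 8 outcomes — {0000 0001 0011 0100 0101 0111 1100 1101}
TSO∖claimed = {0111}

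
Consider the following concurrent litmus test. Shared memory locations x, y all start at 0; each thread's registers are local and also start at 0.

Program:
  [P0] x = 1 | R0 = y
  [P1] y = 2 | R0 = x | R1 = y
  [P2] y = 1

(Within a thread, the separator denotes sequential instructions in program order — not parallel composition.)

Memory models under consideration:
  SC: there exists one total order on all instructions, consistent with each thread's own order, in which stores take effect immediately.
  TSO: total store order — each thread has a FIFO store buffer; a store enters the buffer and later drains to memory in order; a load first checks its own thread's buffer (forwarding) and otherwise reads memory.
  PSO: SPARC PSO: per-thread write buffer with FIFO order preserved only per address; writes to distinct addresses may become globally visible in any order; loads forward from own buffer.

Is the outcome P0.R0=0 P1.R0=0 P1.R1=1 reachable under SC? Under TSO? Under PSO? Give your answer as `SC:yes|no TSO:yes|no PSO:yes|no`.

outcome vector order: (P0.R0,P1.R0,P1.R1)
under SC → 011 012 101 102 111 112 201 202 211 212
under TSO → 001 002 011 012 101 102 111 112 201 202 211 212
under PSO → 001 002 011 012 101 102 111 112 201 202 211 212
target 001 ∈ {TSO,PSO}

SC:no TSO:yes PSO:yes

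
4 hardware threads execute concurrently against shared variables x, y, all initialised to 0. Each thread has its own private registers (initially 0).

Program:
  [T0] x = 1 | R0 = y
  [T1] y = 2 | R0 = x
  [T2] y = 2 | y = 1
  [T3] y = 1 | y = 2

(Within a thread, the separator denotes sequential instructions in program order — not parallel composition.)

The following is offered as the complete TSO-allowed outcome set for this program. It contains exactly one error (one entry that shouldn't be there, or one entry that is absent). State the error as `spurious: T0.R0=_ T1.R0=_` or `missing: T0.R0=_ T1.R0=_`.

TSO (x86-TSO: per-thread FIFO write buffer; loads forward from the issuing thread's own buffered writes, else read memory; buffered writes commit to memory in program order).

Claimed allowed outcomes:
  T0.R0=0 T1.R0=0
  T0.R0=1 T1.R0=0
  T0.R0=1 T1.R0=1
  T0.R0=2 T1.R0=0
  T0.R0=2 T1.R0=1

missing: T0.R0=0 T1.R0=1

outcome vector order: (T0.R0,T1.R0)
[TSO] allowed = {00, 01, 10, 11, 20, 21}
TSO∖claimed = {01}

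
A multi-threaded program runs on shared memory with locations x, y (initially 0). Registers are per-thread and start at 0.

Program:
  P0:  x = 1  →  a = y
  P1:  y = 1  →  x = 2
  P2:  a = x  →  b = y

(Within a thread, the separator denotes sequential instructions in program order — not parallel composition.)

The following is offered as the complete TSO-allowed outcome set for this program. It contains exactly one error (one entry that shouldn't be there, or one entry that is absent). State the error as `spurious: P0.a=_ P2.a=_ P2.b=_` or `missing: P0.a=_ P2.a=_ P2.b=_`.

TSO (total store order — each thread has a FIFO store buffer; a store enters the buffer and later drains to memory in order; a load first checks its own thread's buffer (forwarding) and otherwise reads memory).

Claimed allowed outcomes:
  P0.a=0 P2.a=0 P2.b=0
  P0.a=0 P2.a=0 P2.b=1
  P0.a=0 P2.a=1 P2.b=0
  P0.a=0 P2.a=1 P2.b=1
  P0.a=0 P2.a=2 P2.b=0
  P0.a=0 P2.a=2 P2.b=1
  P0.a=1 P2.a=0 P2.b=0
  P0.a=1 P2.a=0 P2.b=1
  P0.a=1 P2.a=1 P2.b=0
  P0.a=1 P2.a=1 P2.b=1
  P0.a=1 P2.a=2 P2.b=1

spurious: P0.a=0 P2.a=2 P2.b=0

outcome vector order: (P0.a,P2.a,P2.b)
TSO (10): (0,0,0) (0,0,1) (0,1,0) (0,1,1) (0,2,1) (1,0,0) (1,0,1) (1,1,0) (1,1,1) (1,2,1)
claimed∖TSO = {(0,2,0)}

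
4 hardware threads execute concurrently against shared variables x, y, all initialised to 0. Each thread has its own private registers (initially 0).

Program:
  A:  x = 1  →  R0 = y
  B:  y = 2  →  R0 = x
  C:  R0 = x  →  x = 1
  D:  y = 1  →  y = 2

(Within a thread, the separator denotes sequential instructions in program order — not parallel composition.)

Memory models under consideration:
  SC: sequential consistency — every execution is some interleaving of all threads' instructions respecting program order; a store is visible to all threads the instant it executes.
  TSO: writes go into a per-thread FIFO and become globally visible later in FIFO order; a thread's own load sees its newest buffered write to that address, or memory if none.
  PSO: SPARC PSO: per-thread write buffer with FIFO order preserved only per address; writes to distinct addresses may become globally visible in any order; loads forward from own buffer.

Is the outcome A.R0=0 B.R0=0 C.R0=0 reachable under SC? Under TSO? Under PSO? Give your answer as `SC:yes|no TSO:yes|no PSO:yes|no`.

SC:no TSO:yes PSO:yes

outcome vector order: (A.R0,B.R0,C.R0)
SC: 10 outcomes — {010, 011, 100, 101, 110, 111, 200, 201, 210, 211}
TSO: 12 outcomes — {000, 001, 010, 011, 100, 101, 110, 111, 200, 201, 210, 211}
PSO: 12 outcomes — {000, 001, 010, 011, 100, 101, 110, 111, 200, 201, 210, 211}
target 000 ∈ {TSO,PSO}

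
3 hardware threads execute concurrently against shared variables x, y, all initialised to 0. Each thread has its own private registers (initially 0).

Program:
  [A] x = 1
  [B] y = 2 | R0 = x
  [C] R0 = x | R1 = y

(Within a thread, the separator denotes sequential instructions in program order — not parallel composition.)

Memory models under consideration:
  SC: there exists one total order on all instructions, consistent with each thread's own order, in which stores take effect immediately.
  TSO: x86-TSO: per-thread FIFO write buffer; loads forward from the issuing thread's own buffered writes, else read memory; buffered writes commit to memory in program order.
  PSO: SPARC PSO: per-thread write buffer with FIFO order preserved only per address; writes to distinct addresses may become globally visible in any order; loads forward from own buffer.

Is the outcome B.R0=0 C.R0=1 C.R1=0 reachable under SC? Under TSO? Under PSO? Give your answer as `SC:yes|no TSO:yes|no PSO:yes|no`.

SC:no TSO:yes PSO:yes

outcome vector order: (B.R0,C.R0,C.R1)
under SC → <0 0 0> <0 0 2> <0 1 2> <1 0 0> <1 0 2> <1 1 0> <1 1 2>
under TSO → <0 0 0> <0 0 2> <0 1 0> <0 1 2> <1 0 0> <1 0 2> <1 1 0> <1 1 2>
under PSO → <0 0 0> <0 0 2> <0 1 0> <0 1 2> <1 0 0> <1 0 2> <1 1 0> <1 1 2>
target <0 1 0> ∈ {TSO,PSO}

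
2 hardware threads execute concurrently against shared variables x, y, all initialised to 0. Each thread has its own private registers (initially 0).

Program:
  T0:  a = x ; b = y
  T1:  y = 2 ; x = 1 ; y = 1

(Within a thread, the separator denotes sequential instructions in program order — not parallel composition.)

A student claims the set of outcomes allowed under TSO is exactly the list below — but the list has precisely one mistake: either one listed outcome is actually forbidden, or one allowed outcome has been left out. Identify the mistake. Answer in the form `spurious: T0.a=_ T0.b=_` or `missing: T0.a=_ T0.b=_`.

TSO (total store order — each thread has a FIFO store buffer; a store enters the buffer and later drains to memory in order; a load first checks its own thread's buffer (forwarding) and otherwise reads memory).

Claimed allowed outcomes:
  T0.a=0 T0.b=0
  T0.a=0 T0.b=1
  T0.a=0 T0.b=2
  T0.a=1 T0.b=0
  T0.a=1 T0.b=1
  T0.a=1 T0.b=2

outcome vector order: (T0.a,T0.b)
under TSO → <0 0>; <0 1>; <0 2>; <1 1>; <1 2>
claimed∖TSO = {<1 0>}

spurious: T0.a=1 T0.b=0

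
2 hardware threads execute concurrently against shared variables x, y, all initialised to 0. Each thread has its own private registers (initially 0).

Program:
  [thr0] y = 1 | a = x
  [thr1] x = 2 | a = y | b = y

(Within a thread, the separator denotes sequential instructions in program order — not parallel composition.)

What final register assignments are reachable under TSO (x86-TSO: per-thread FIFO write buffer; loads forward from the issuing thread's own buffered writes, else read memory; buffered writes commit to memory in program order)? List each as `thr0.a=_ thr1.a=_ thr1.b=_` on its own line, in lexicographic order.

thr0.a=0 thr1.a=0 thr1.b=0
thr0.a=0 thr1.a=0 thr1.b=1
thr0.a=0 thr1.a=1 thr1.b=1
thr0.a=2 thr1.a=0 thr1.b=0
thr0.a=2 thr1.a=0 thr1.b=1
thr0.a=2 thr1.a=1 thr1.b=1

outcome vector order: (thr0.a,thr1.a,thr1.b)
|TSO outcomes| = 6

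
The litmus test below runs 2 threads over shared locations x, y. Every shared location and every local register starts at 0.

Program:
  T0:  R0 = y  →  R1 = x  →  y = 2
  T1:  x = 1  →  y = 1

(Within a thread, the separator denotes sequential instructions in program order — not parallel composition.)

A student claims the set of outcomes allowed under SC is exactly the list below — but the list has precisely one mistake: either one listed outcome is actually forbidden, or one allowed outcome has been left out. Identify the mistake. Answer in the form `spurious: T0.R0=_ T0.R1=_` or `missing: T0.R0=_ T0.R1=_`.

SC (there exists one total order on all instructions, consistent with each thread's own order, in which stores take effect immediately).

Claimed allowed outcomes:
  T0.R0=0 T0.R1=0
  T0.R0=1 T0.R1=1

missing: T0.R0=0 T0.R1=1

outcome vector order: (T0.R0,T0.R1)
SC (3): <0 0>, <0 1>, <1 1>
SC∖claimed = {<0 1>}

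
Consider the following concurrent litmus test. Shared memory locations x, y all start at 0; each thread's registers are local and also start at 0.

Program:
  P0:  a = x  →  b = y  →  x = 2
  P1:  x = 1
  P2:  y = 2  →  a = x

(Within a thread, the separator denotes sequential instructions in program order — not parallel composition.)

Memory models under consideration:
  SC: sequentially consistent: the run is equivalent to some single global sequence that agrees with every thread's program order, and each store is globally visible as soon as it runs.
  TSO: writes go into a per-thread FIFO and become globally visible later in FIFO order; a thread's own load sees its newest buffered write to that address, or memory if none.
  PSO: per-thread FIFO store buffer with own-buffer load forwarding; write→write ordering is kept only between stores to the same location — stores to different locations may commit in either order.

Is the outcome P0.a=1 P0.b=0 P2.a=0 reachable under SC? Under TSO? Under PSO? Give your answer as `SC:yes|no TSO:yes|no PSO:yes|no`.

outcome vector order: (P0.a,P0.b,P2.a)
SC: 11 outcomes — {(0,0,0), (0,0,1), (0,0,2), (0,2,0), (0,2,1), (0,2,2), (1,0,1), (1,0,2), (1,2,0), (1,2,1), (1,2,2)}
TSO: 12 outcomes — {(0,0,0), (0,0,1), (0,0,2), (0,2,0), (0,2,1), (0,2,2), (1,0,0), (1,0,1), (1,0,2), (1,2,0), (1,2,1), (1,2,2)}
PSO: 12 outcomes — {(0,0,0), (0,0,1), (0,0,2), (0,2,0), (0,2,1), (0,2,2), (1,0,0), (1,0,1), (1,0,2), (1,2,0), (1,2,1), (1,2,2)}
target (1,0,0) ∈ {TSO,PSO}

SC:no TSO:yes PSO:yes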